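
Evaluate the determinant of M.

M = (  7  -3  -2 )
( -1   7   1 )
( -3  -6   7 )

|M| = 319

Expand along column 1:
  + 7 · |7 1; -6 7| = 7·(49 − (-6)) = 385
  − (-1) · |-3 -2; -6 7| = −(-1)·(-21 − 12) = -33
  + (-3) · |-3 -2; 7 1| = (-3)·(-3 − (-14)) = -33
Sum: (385) + (-33) + (-33) = 319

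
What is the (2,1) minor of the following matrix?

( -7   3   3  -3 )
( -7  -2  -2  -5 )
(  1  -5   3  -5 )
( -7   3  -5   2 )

Delete row 2 and column 1; the remaining 3×3 submatrix is [3 3 -3; -5 3 -5; 3 -5 2].
Its determinant is -120.

-120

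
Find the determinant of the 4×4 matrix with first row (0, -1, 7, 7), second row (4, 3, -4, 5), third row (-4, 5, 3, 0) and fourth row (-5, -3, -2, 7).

4497

Expand along row 1 (it has 1 zero):
  − (-1) · M_12   where M_12 = det([4 -4 5; -4 3 0; -5 -2 7]) = 87
  + (7) · M_13   where M_13 = det([4 3 5; -4 5 0; -5 -3 7]) = 409
  − (7) · M_14   where M_14 = det([4 3 -4; -4 5 3; -5 -3 -2]) = -221
det = (-1)·(-1)·(87) + (+1)·(7)·(409) + (-1)·(7)·(-221) = 4497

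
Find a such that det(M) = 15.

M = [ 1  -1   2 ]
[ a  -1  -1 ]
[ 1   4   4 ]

Expanding along the row containing a, det(M) is linear in a: det(M) = (12)·a + (3).
Set (12)·a + (3) = 15  ⇒  (12)·a = 12  ⇒  a = 1.

1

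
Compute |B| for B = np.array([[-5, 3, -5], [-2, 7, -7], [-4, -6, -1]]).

123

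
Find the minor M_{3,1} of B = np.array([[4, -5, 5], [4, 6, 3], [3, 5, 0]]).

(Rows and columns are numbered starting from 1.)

The minor is -45.

Delete row 3 and column 1; the remaining 2×2 submatrix is [-5 5; 6 3].
Its determinant is (-5)·3 − 5·6 = -45.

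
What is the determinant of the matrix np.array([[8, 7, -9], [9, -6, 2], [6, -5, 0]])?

245

Expand along column 3:
  + (-9) · |9 -6; 6 -5| = (-9)·(-45 − (-36)) = 81
  − 2 · |8 7; 6 -5| = −2·(-40 − 42) = 164
Sum: (81) + (164) = 245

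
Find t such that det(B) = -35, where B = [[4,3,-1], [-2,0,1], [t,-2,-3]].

t = -7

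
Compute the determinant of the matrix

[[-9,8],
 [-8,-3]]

det = (-9)·(-3) − 8·(-8) = 27 − (-64) = 91

The determinant is 91.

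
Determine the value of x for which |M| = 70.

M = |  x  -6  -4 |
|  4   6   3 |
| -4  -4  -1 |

x = 9

Expanding along the row containing x, det(M) is linear in x: det(M) = (6)·x + (16).
Set (6)·x + (16) = 70  ⇒  (6)·x = 54  ⇒  x = 9.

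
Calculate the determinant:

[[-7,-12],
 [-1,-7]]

det = (-7)·(-7) − (-12)·(-1) = 49 − 12 = 37

The determinant is 37.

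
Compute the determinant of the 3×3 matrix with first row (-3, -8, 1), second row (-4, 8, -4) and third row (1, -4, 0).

88

Expand along row 3:
  + 1 · |-8 1; 8 -4| = 1·(32 − 8) = 24
  − (-4) · |-3 1; -4 -4| = −(-4)·(12 − (-4)) = 64
Sum: (24) + (64) = 88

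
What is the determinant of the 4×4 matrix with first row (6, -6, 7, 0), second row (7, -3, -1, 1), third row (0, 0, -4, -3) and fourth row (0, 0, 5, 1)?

264

The matrix is block upper-triangular with a 2×2 block and a 2×2 block on the diagonal, so its determinant equals the product of the determinants of the diagonal blocks.
det of the 2×2 block = 24
det of the 2×2 block = 11
det = (24)·(11) = 264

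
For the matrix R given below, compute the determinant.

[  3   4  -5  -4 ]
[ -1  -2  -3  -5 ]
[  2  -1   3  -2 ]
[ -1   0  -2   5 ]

The determinant is -347.

Expand along row 4 (it has 1 zero):
  − (-1) · M_41   where M_41 = det([4 -5 -4; -2 -3 -5; -1 3 -2]) = 115
  − (-2) · M_43   where M_43 = det([3 4 -4; -1 -2 -5; 2 -1 -2]) = -71
  + (5) · M_44   where M_44 = det([3 4 -5; -1 -2 -3; 2 -1 3]) = -64
det = (-1)·(-1)·(115) + (-1)·(-2)·(-71) + (+1)·(5)·(-64) = -347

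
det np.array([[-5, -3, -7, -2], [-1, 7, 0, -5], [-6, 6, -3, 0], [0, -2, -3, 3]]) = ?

Expand along row 2 (it has 1 zero):
  − (-1) · M_21   where M_21 = det([-3 -7 -2; 6 -3 0; -2 -3 3]) = 201
  + (7) · M_22   where M_22 = det([-5 -7 -2; -6 -3 0; 0 -3 3]) = -117
  + (-5) · M_24   where M_24 = det([-5 -3 -7; -6 6 -3; 0 -2 -3]) = 90
det = (-1)·(-1)·(201) + (+1)·(7)·(-117) + (+1)·(-5)·(90) = -1068

-1068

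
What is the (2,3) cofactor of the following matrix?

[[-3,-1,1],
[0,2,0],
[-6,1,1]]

9

Delete row 2 and column 3; the remaining 2×2 submatrix is [-3 -1; -6 1].
Its determinant is (-3)·1 − (-1)·(-6) = -9.
The cofactor carries sign (−1)^(2+3) = −1, so C_{2,3} = −(-9) = 9.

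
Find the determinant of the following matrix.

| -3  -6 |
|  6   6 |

18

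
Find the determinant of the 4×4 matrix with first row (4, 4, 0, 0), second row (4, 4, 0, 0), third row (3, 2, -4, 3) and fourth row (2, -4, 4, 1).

The determinant is 0.

The matrix is block lower-triangular with a 2×2 block and a 2×2 block on the diagonal, so its determinant equals the product of the determinants of the diagonal blocks.
det of the 2×2 block = 0
det of the 2×2 block = -16
det = (0)·(-16) = 0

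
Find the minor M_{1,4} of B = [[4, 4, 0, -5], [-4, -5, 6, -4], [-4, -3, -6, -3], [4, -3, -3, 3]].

The minor is 360.

Delete row 1 and column 4; the remaining 3×3 submatrix is [-4 -5 6; -4 -3 -6; 4 -3 -3].
Its determinant is 360.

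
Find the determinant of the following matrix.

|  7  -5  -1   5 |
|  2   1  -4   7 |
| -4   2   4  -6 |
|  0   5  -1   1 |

-244

Expand along row 4 (it has 1 zero):
  + (5) · M_42   where M_42 = det([7 -1 5; 2 -4 7; -4 4 -6]) = -52
  − (-1) · M_43   where M_43 = det([7 -5 5; 2 1 7; -4 2 -6]) = -20
  + (1) · M_44   where M_44 = det([7 -5 -1; 2 1 -4; -4 2 4]) = 36
det = (+1)·(5)·(-52) + (-1)·(-1)·(-20) + (+1)·(1)·(36) = -244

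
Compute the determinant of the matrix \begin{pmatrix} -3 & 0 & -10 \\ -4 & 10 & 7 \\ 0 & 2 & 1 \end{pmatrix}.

92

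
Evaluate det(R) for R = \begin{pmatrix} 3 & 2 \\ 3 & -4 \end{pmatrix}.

det(R) = 3·(-4) − 2·3 = -12 − 6 = -18

-18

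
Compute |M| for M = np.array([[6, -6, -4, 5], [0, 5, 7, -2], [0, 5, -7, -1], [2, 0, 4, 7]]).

Expand along column 1 (it has 2 zeros):
  + (6) · M_11   where M_11 = det([5 7 -2; 5 -7 -1; 0 4 7]) = -510
  − (2) · M_41   where M_41 = det([-6 -4 5; 5 7 -2; 5 -7 -1]) = -204
det = (+1)·(6)·(-510) + (-1)·(2)·(-204) = -2652

-2652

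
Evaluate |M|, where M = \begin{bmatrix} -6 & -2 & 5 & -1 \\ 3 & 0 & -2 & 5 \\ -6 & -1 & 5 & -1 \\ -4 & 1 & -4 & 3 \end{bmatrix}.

Expand along row 2 (it has 1 zero):
  − (3) · M_21   where M_21 = det([-2 5 -1; -1 5 -1; 1 -4 3]) = -11
  − (-2) · M_23   where M_23 = det([-6 -2 -1; -6 -1 -1; -4 1 3]) = -22
  + (5) · M_24   where M_24 = det([-6 -2 5; -6 -1 5; -4 1 -4]) = 44
det = (-1)·(3)·(-11) + (-1)·(-2)·(-22) + (+1)·(5)·(44) = 209

det(M) = 209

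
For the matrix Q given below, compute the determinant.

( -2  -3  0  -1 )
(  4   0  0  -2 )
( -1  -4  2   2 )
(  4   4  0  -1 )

-40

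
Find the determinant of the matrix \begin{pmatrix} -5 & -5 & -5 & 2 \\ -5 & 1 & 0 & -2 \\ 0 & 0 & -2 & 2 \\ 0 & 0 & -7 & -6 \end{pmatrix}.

The determinant is -780.

The matrix is block upper-triangular with a 2×2 block and a 2×2 block on the diagonal, so its determinant equals the product of the determinants of the diagonal blocks.
det of the 2×2 block = -30
det of the 2×2 block = 26
det = (-30)·(26) = -780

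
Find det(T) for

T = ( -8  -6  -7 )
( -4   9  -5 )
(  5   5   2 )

213

Expand along row 1:
  + (-8) · |9 -5; 5 2| = (-8)·(18 − (-25)) = -344
  − (-6) · |-4 -5; 5 2| = −(-6)·(-8 − (-25)) = 102
  + (-7) · |-4 9; 5 5| = (-7)·(-20 − 45) = 455
Sum: (-344) + (102) + (455) = 213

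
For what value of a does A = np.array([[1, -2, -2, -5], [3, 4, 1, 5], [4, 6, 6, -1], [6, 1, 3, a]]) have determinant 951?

a = 6

Expanding along the column containing a, det(A) is linear in a: det(A) = (42)·a + (699).
Set (42)·a + (699) = 951  ⇒  (42)·a = 252  ⇒  a = 6.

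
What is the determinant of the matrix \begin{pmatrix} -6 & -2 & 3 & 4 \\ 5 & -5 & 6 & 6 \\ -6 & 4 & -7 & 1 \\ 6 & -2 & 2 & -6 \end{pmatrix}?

736

Expand along row 1:
  + (-6) · M_11   where M_11 = det([-5 6 6; 4 -7 1; -2 2 -6]) = -104
  − (-2) · M_12   where M_12 = det([5 6 6; -6 -7 1; 6 2 -6]) = 200
  + (3) · M_13   where M_13 = det([5 -5 6; -6 4 1; 6 -2 -6]) = -32
  − (4) · M_14   where M_14 = det([5 -5 6; -6 4 -7; 6 -2 2]) = 48
det = (+1)·(-6)·(-104) + (-1)·(-2)·(200) + (+1)·(3)·(-32) + (-1)·(4)·(48) = 736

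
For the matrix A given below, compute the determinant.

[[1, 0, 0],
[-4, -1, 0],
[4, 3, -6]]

6

A is lower triangular, so det(A) is the product of the diagonal entries:
det = (1) · (-1) · (-6) = 6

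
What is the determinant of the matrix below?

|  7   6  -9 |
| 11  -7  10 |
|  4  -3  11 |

Expand along row 1:
  + 7 · |-7 10; -3 11| = 7·(-77 − (-30)) = -329
  − 6 · |11 10; 4 11| = −6·(121 − 40) = -486
  + (-9) · |11 -7; 4 -3| = (-9)·(-33 − (-28)) = 45
Sum: (-329) + (-486) + (45) = -770

The determinant is -770.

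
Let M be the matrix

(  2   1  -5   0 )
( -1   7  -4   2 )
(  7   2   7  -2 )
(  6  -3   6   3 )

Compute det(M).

Expand along row 1 (it has 1 zero):
  + (2) · M_11   where M_11 = det([7 -4 2; 2 7 -2; -3 6 3]) = 297
  − (1) · M_12   where M_12 = det([-1 -4 2; 7 7 -2; 6 6 3]) = 99
  + (-5) · M_13   where M_13 = det([-1 7 2; 7 2 -2; 6 -3 3]) = -297
det = (+1)·(2)·(297) + (-1)·(1)·(99) + (+1)·(-5)·(-297) = 1980

1980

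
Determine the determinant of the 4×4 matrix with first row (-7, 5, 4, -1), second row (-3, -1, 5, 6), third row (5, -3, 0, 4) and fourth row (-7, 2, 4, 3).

The determinant is 145.

Expand along row 3 (it has 1 zero):
  + (5) · M_31   where M_31 = det([5 4 -1; -1 5 6; 2 4 3]) = 29
  − (-3) · M_32   where M_32 = det([-7 4 -1; -3 5 6; -7 4 3]) = -92
  − (4) · M_34   where M_34 = det([-7 5 4; -3 -1 5; -7 2 4]) = -69
det = (+1)·(5)·(29) + (-1)·(-3)·(-92) + (-1)·(4)·(-69) = 145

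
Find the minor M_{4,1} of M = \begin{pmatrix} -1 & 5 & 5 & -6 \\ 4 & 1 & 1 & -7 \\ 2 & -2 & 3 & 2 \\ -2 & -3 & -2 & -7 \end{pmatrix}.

145

Delete row 4 and column 1; the remaining 3×3 submatrix is [5 5 -6; 1 1 -7; -2 3 2].
Its determinant is 145.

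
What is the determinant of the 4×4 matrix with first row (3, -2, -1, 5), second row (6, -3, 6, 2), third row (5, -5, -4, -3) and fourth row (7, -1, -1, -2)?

Expand along row 1:
  + (3) · M_11   where M_11 = det([-3 6 2; -5 -4 -3; -1 -1 -2]) = -55
  − (-2) · M_12   where M_12 = det([6 6 2; 5 -4 -3; 7 -1 -2]) = 10
  + (-1) · M_13   where M_13 = det([6 -3 2; 5 -5 -3; 7 -1 -2]) = 135
  − (5) · M_14   where M_14 = det([6 -3 6; 5 -5 -4; 7 -1 -1]) = 255
det = (+1)·(3)·(-55) + (-1)·(-2)·(10) + (+1)·(-1)·(135) + (-1)·(5)·(255) = -1555

The determinant is -1555.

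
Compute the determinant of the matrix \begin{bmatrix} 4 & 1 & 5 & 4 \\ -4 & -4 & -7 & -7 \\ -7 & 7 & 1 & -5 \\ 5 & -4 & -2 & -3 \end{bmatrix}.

514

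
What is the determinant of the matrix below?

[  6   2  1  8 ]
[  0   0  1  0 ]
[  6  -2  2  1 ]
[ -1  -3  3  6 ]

288

Expand along row 2 (it has 3 zeros):
  − (1) · M_23   where M_23 = det([6 2 8; 6 -2 1; -1 -3 6]) = -288
det = (-1)·(1)·(-288) = 288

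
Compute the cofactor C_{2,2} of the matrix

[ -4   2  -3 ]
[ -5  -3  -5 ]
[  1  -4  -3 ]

15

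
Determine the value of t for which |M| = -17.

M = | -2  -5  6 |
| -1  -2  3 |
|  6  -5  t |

-1

Expanding along the column containing t, det(M) is linear in t: det(M) = (-1)·t + (-18).
Set (-1)·t + (-18) = -17  ⇒  (-1)·t = 1  ⇒  t = -1.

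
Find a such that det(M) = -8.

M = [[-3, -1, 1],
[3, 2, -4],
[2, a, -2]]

2

Expanding along the column containing a, det(M) is linear in a: det(M) = (-9)·a + (10).
Set (-9)·a + (10) = -8  ⇒  (-9)·a = -18  ⇒  a = 2.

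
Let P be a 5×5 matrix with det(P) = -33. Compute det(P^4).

det(P^4) = (det P)^4 = (-33)^4 = 1185921

1185921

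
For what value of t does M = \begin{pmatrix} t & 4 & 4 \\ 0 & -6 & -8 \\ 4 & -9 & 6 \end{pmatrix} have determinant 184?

-2

Expanding along the row containing t, det(M) is linear in t: det(M) = (-108)·t + (-32).
Set (-108)·t + (-32) = 184  ⇒  (-108)·t = 216  ⇒  t = -2.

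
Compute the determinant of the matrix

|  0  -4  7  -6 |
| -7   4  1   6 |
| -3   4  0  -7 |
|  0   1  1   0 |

-851

Expand along row 4 (it has 2 zeros):
  + (1) · M_42   where M_42 = det([0 7 -6; -7 1 6; -3 0 -7]) = -487
  − (1) · M_43   where M_43 = det([0 -4 -6; -7 4 6; -3 4 -7]) = 364
det = (+1)·(1)·(-487) + (-1)·(1)·(364) = -851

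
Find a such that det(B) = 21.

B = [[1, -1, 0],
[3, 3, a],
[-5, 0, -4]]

Expanding along the row containing a, det(B) is linear in a: det(B) = (5)·a + (-24).
Set (5)·a + (-24) = 21  ⇒  (5)·a = 45  ⇒  a = 9.

a = 9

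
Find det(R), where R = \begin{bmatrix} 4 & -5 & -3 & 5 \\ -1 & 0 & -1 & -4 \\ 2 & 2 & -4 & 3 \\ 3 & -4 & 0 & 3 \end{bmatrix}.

Expand along row 2 (it has 1 zero):
  − (-1) · M_21   where M_21 = det([-5 -3 5; 2 -4 3; -4 0 3]) = 34
  − (-1) · M_23   where M_23 = det([4 -5 5; 2 2 3; 3 -4 3]) = -13
  + (-4) · M_24   where M_24 = det([4 -5 -3; 2 2 -4; 3 -4 0]) = 38
det = (-1)·(-1)·(34) + (-1)·(-1)·(-13) + (+1)·(-4)·(38) = -131

-131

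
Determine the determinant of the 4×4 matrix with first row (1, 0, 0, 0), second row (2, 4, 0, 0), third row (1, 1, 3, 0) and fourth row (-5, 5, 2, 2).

24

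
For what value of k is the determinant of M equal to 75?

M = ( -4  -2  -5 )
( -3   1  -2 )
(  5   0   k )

-3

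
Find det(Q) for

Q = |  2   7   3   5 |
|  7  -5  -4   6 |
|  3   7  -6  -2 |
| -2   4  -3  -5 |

|Q| = 374

Expand along row 1:
  + (2) · M_11   where M_11 = det([-5 -4 6; 7 -6 -2; 4 -3 -5]) = -210
  − (7) · M_12   where M_12 = det([7 -4 6; 3 -6 -2; -2 -3 -5]) = -34
  + (3) · M_13   where M_13 = det([7 -5 6; 3 7 -2; -2 4 -5]) = -128
  − (5) · M_14   where M_14 = det([7 -5 -4; 3 7 -6; -2 4 -3]) = -188
det = (+1)·(2)·(-210) + (-1)·(7)·(-34) + (+1)·(3)·(-128) + (-1)·(5)·(-188) = 374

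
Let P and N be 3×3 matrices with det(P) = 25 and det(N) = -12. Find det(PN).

det(PN) = det(P)·det(N) = (25)·(-12) = -300

The determinant is -300.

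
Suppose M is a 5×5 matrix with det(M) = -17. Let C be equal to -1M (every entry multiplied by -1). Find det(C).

For a 5×5 matrix, det(-1M) = (-1)^5·det(M) = -1·det(M).
det(C) = (-1)·(-17) = 17

det(C) = 17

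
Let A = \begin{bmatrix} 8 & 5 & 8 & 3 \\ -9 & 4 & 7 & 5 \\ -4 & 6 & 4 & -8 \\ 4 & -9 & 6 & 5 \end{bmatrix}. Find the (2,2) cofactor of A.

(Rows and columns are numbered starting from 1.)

328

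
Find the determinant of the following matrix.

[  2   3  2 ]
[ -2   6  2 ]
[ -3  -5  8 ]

202

Expand along row 1:
  + 2 · |6 2; -5 8| = 2·(48 − (-10)) = 116
  − 3 · |-2 2; -3 8| = −3·(-16 − (-6)) = 30
  + 2 · |-2 6; -3 -5| = 2·(10 − (-18)) = 56
Sum: (116) + (30) + (56) = 202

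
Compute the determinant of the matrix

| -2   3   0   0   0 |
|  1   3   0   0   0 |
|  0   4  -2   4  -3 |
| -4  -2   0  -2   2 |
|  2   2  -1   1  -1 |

The matrix is block lower-triangular with a 2×2 block and a 3×3 block on the diagonal, so its determinant equals the product of the determinants of the diagonal blocks.
det of the 2×2 block = -9
det of the 3×3 block = -2
det = (-9)·(-2) = 18

18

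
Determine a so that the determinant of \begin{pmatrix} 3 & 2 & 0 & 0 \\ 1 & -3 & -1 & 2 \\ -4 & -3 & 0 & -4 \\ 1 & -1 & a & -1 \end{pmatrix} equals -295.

a = 6

Expanding along the row containing a, det(B) is linear in a: det(B) = (-46)·a + (-19).
Set (-46)·a + (-19) = -295  ⇒  (-46)·a = -276  ⇒  a = 6.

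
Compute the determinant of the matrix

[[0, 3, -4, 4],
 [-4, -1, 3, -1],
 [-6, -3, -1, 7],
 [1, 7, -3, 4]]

Expand along row 1 (it has 1 zero):
  − (3) · M_12   where M_12 = det([-4 3 -1; -6 -1 7; 1 -3 4]) = 6
  + (-4) · M_13   where M_13 = det([-4 -1 -1; -6 -3 7; 1 7 4]) = 252
  − (4) · M_14   where M_14 = det([-4 -1 3; -6 -3 -1; 1 7 -3]) = -162
det = (-1)·(3)·(6) + (+1)·(-4)·(252) + (-1)·(4)·(-162) = -378

-378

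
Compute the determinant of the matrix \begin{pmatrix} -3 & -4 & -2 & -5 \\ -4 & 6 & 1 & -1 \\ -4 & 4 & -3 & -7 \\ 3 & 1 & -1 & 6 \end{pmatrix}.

Expand along row 1:
  + (-3) · M_11   where M_11 = det([6 1 -1; 4 -3 -7; 1 -1 6]) = -180
  − (-4) · M_12   where M_12 = det([-4 1 -1; -4 -3 -7; 3 -1 6]) = 90
  + (-2) · M_13   where M_13 = det([-4 6 -1; -4 4 -7; 3 1 6]) = -90
  − (-5) · M_14   where M_14 = det([-4 6 1; -4 4 -3; 3 1 -1]) = -90
det = (+1)·(-3)·(-180) + (-1)·(-4)·(90) + (+1)·(-2)·(-90) + (-1)·(-5)·(-90) = 630

The determinant is 630.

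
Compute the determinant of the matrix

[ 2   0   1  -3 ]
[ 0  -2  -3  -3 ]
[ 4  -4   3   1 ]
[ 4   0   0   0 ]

Expand along row 4 (it has 3 zeros):
  − (4) · M_41   where M_41 = det([0 1 -3; -2 -3 -3; -4 3 1]) = 68
det = (-1)·(4)·(68) = -272

-272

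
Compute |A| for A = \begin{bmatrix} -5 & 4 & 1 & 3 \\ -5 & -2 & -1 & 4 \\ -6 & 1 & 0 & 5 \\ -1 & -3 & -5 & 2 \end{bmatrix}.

92

Expand along row 3 (it has 1 zero):
  + (-6) · M_31   where M_31 = det([4 1 3; -2 -1 4; -3 -5 2]) = 85
  − (1) · M_32   where M_32 = det([-5 1 3; -5 -1 4; -1 -5 2]) = -12
  − (5) · M_34   where M_34 = det([-5 4 1; -5 -2 -1; -1 -3 -5]) = -118
det = (+1)·(-6)·(85) + (-1)·(1)·(-12) + (-1)·(5)·(-118) = 92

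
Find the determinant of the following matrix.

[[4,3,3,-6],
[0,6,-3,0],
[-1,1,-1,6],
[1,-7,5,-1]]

-33

Expand along row 2 (it has 2 zeros):
  + (6) · M_22   where M_22 = det([4 3 -6; -1 -1 6; 1 5 -1]) = -77
  − (-3) · M_23   where M_23 = det([4 3 -6; -1 1 6; 1 -7 -1]) = 143
det = (+1)·(6)·(-77) + (-1)·(-3)·(143) = -33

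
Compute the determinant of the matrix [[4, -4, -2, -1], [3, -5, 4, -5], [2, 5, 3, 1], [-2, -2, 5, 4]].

The determinant is -1483.

Expand along row 1:
  + (4) · M_11   where M_11 = det([-5 4 -5; 5 3 1; -2 5 4]) = -278
  − (-4) · M_12   where M_12 = det([3 4 -5; 2 3 1; -2 5 4]) = -99
  + (-2) · M_13   where M_13 = det([3 -5 -5; 2 5 1; -2 -2 4]) = 86
  − (-1) · M_14   where M_14 = det([3 -5 4; 2 5 3; -2 -2 5]) = 197
det = (+1)·(4)·(-278) + (-1)·(-4)·(-99) + (+1)·(-2)·(86) + (-1)·(-1)·(197) = -1483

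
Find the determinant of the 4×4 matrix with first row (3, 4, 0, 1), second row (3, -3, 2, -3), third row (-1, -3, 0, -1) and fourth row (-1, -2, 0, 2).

Expand along column 3 (it has 3 zeros):
  − (2) · M_23   where M_23 = det([3 4 1; -1 -3 -1; -1 -2 2]) = -13
det = (-1)·(2)·(-13) = 26

26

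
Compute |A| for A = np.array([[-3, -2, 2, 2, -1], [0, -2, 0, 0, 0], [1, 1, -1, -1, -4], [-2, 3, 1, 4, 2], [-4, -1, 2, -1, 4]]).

-126

Expand along row 2 (it has 4 zeros):
  + (-2) · M_22   where M_22 = det([-3 2 2 -1; 1 -1 -1 -4; -2 1 4 2; -4 2 -1 4]) = 63
det = (+1)·(-2)·(63) = -126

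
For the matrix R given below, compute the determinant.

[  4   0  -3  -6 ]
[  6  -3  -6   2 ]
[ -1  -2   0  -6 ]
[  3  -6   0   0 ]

The determinant is -882.

Expand along row 4 (it has 2 zeros):
  − (3) · M_41   where M_41 = det([0 -3 -6; -3 -6 2; -2 0 -6]) = 138
  + (-6) · M_42   where M_42 = det([4 -3 -6; 6 -6 2; -1 0 -6]) = 78
det = (-1)·(3)·(138) + (+1)·(-6)·(78) = -882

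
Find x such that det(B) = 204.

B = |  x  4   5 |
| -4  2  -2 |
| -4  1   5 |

Expanding along the row containing x, det(B) is linear in x: det(B) = (12)·x + (132).
Set (12)·x + (132) = 204  ⇒  (12)·x = 72  ⇒  x = 6.

6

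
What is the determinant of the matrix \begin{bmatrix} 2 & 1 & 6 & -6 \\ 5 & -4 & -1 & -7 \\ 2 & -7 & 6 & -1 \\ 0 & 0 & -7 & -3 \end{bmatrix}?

1209

Expand along row 4 (it has 2 zeros):
  − (-7) · M_43   where M_43 = det([2 1 -6; 5 -4 -7; 2 -7 -1]) = 63
  + (-3) · M_44   where M_44 = det([2 1 6; 5 -4 -1; 2 -7 6]) = -256
det = (-1)·(-7)·(63) + (+1)·(-3)·(-256) = 1209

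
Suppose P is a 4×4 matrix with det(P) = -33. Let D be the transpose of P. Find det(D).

det(Pᵀ) = det(P).
det(D) = (1)·(-33) = -33

det(D) = -33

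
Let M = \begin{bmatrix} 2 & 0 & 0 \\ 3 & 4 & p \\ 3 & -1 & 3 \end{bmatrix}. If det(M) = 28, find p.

Expanding along the row containing p, det(M) is linear in p: det(M) = (2)·p + (24).
Set (2)·p + (24) = 28  ⇒  (2)·p = 4  ⇒  p = 2.

p = 2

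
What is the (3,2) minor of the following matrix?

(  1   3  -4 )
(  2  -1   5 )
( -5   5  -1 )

Delete row 3 and column 2; the remaining 2×2 submatrix is [1 -4; 2 5].
Its determinant is 1·5 − (-4)·2 = 13.

13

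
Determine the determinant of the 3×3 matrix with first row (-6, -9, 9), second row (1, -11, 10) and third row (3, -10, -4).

The determinant is -963.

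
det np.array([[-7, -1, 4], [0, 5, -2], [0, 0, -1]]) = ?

35

The matrix is upper triangular, so the determinant is the product of the diagonal entries:
det = (-7) · (5) · (-1) = 35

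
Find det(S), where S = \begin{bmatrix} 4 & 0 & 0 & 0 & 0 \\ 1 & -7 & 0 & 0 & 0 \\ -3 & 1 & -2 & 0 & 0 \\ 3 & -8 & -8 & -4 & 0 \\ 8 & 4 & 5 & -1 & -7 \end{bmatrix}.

The determinant is 1568.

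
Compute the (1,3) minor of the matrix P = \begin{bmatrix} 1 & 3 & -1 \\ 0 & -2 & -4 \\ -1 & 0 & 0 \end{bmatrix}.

Delete row 1 and column 3; the remaining 2×2 submatrix is [0 -2; -1 0].
Its determinant is 0·0 − (-2)·(-1) = -2.

-2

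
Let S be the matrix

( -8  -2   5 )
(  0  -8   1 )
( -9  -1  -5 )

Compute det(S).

Expand along column 1:
  + (-8) · |-8 1; -1 -5| = (-8)·(40 − (-1)) = -328
  + (-9) · |-2 5; -8 1| = (-9)·(-2 − (-40)) = -342
Sum: (-328) + (-342) = -670

The determinant is -670.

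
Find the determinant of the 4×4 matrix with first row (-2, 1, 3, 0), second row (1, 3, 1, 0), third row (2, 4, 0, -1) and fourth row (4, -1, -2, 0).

Expand along column 4 (it has 3 zeros):
  − (-1) · M_34   where M_34 = det([-2 1 3; 1 3 1; 4 -1 -2]) = -23
det = (-1)·(-1)·(-23) = -23

-23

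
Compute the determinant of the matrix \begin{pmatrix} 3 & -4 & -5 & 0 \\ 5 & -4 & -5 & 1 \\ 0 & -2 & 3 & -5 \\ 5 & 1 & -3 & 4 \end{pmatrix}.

-95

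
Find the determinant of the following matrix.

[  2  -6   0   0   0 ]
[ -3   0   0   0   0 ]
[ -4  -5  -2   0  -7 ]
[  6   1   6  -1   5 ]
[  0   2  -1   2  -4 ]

1170

The matrix is block lower-triangular with a 2×2 block and a 3×3 block on the diagonal, so its determinant equals the product of the determinants of the diagonal blocks.
det of the 2×2 block = -18
det of the 3×3 block = -65
det = (-18)·(-65) = 1170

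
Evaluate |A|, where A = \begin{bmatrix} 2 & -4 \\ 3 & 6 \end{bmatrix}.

24

det(A) = 2·6 − (-4)·3 = 12 − (-12) = 24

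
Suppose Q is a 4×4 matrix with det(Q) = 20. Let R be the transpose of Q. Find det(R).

det(R) = 20

det(Qᵀ) = det(Q).
det(R) = (1)·(20) = 20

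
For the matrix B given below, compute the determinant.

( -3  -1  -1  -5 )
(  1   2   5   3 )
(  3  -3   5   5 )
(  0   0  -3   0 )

Expand along row 4 (it has 3 zeros):
  − (-3) · M_43   where M_43 = det([-3 -1 -5; 1 2 3; 3 -3 5]) = -16
det = (-1)·(-3)·(-16) = -48

det(B) = -48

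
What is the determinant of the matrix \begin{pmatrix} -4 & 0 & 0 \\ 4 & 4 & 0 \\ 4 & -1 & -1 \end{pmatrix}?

16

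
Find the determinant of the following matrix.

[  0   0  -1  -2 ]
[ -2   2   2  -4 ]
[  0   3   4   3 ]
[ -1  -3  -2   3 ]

Expand along row 1 (it has 2 zeros):
  + (-1) · M_13   where M_13 = det([-2 2 -4; 0 3 3; -1 -3 3]) = -54
  − (-2) · M_14   where M_14 = det([-2 2 2; 0 3 4; -1 -3 -2]) = -14
det = (+1)·(-1)·(-54) + (-1)·(-2)·(-14) = 26

26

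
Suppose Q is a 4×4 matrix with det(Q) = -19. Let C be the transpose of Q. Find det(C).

det(Qᵀ) = det(Q).
det(C) = (1)·(-19) = -19

The determinant is -19.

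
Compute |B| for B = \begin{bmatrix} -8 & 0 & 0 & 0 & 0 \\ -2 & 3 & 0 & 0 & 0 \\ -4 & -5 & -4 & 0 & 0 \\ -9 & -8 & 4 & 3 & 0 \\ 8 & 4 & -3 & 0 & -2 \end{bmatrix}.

-576

B is lower triangular, so det(B) is the product of the diagonal entries:
det = (-8) · (3) · (-4) · (3) · (-2) = -576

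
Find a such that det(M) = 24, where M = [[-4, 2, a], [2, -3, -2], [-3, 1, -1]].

Expanding along the row containing a, det(M) is linear in a: det(M) = (-7)·a + (-4).
Set (-7)·a + (-4) = 24  ⇒  (-7)·a = 28  ⇒  a = -4.

-4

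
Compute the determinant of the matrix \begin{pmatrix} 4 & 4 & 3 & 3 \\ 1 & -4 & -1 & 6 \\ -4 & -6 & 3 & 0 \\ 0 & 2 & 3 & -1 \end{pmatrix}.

Expand along row 3 (it has 1 zero):
  + (-4) · M_31   where M_31 = det([4 3 3; -4 -1 6; 2 3 -1]) = -74
  − (-6) · M_32   where M_32 = det([4 3 3; 1 -1 6; 0 3 -1]) = -56
  + (3) · M_33   where M_33 = det([4 4 3; 1 -4 6; 0 2 -1]) = -22
det = (+1)·(-4)·(-74) + (-1)·(-6)·(-56) + (+1)·(3)·(-22) = -106

The determinant is -106.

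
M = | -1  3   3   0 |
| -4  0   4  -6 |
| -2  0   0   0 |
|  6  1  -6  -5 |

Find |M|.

det(M) = 372

Expand along row 3 (it has 3 zeros):
  + (-2) · M_31   where M_31 = det([3 3 0; 0 4 -6; 1 -6 -5]) = -186
det = (+1)·(-2)·(-186) = 372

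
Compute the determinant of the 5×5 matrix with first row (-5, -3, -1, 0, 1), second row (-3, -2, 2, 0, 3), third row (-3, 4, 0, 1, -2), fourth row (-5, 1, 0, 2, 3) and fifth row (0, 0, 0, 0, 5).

495

Expand along row 5 (it has 4 zeros):
  + (5) · M_55   where M_55 = det([-5 -3 -1 0; -3 -2 2 0; -3 4 0 1; -5 1 0 2]) = 99
det = (+1)·(5)·(99) = 495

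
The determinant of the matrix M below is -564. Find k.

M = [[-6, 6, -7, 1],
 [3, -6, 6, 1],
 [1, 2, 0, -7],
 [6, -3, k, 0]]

k = -2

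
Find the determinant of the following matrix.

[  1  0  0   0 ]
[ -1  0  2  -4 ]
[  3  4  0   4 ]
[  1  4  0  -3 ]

56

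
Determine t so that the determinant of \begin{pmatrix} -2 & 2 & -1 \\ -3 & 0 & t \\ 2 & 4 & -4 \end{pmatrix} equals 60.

Expanding along the row containing t, det(A) is linear in t: det(A) = (12)·t + (-12).
Set (12)·t + (-12) = 60  ⇒  (12)·t = 72  ⇒  t = 6.

t = 6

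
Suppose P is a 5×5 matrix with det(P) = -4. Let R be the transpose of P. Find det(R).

The determinant is -4.

det(Pᵀ) = det(P).
det(R) = (1)·(-4) = -4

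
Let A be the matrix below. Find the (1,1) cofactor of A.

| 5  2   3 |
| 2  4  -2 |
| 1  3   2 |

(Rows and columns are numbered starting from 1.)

Delete row 1 and column 1; the remaining 2×2 submatrix is [4 -2; 3 2].
Its determinant is 4·2 − (-2)·3 = 14.
The cofactor carries sign (−1)^(1+1) = +1, so C_{1,1} = +(14) = 14.

14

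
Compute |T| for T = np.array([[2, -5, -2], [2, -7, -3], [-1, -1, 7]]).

The determinant is -31.

Expand along row 1:
  + 2 · |-7 -3; -1 7| = 2·(-49 − 3) = -104
  − (-5) · |2 -3; -1 7| = −(-5)·(14 − 3) = 55
  + (-2) · |2 -7; -1 -1| = (-2)·(-2 − 7) = 18
Sum: (-104) + (55) + (18) = -31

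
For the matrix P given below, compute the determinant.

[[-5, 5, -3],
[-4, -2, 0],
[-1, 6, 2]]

det(P) = 138

Expand along row 2:
  − (-4) · |5 -3; 6 2| = −(-4)·(10 − (-18)) = 112
  + (-2) · |-5 -3; -1 2| = (-2)·(-10 − 3) = 26
Sum: (112) + (26) = 138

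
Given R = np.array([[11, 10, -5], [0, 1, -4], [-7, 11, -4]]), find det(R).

det(R) = 685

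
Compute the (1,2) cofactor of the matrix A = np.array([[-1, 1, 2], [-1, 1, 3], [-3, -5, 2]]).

Delete row 1 and column 2; the remaining 2×2 submatrix is [-1 3; -3 2].
Its determinant is (-1)·2 − 3·(-3) = 7.
The cofactor carries sign (−1)^(1+2) = −1, so C_{1,2} = −(7) = -7.

The cofactor is -7.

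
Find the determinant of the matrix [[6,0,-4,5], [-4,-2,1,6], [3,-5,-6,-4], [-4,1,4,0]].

-195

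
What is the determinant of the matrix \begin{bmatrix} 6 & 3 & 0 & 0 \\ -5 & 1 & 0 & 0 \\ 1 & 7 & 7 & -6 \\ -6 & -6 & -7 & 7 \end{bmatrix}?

The determinant is 147.

The matrix is block lower-triangular with a 2×2 block and a 2×2 block on the diagonal, so its determinant equals the product of the determinants of the diagonal blocks.
det of the 2×2 block = 21
det of the 2×2 block = 7
det = (21)·(7) = 147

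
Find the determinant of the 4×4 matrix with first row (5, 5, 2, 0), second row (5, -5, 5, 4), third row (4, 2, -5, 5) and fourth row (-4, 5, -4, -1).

999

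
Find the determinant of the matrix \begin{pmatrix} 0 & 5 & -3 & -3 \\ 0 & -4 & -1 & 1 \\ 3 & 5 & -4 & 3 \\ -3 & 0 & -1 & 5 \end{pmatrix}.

Expand along column 1 (it has 2 zeros):
  + (3) · M_31   where M_31 = det([5 -3 -3; -4 -1 1; 0 -1 5]) = -92
  − (-3) · M_41   where M_41 = det([5 -3 -3; -4 -1 1; 5 -4 3]) = -109
det = (+1)·(3)·(-92) + (-1)·(-3)·(-109) = -603

The determinant is -603.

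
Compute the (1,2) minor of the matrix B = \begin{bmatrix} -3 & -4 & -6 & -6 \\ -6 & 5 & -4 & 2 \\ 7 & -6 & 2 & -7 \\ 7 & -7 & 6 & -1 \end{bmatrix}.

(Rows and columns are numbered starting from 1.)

-16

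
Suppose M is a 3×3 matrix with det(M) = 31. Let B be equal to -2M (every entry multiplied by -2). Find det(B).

-248

For a 3×3 matrix, det(-2M) = (-2)^3·det(M) = -8·det(M).
det(B) = (-8)·(31) = -248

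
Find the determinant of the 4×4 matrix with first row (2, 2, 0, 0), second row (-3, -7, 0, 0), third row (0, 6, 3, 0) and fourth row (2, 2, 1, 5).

The matrix is block lower-triangular with a 2×2 block and a 2×2 block on the diagonal, so its determinant equals the product of the determinants of the diagonal blocks.
det of the 2×2 block = -8
det of the 2×2 block = 15
det = (-8)·(15) = -120

-120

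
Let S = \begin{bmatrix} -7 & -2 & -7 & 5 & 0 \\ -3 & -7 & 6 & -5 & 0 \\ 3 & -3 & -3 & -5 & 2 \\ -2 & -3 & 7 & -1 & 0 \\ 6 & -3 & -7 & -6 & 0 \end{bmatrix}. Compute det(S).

Expand along column 5 (it has 4 zeros):
  + (2) · M_35   where M_35 = det([-7 -2 -7 5; -3 -7 6 -5; -2 -3 7 -1; 6 -3 -7 -6]) = 1220
det = (+1)·(2)·(1220) = 2440

det(S) = 2440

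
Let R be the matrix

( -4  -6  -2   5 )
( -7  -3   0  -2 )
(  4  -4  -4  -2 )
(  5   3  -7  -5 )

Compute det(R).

|R| = 2308

Expand along row 2 (it has 1 zero):
  − (-7) · M_21   where M_21 = det([-6 -2 5; -4 -4 -2; 3 -7 -5]) = 216
  + (-3) · M_22   where M_22 = det([-4 -2 5; 4 -4 -2; 5 -7 -5]) = -84
  + (-2) · M_24   where M_24 = det([-4 -6 -2; 4 -4 -4; 5 3 -7]) = -272
det = (-1)·(-7)·(216) + (+1)·(-3)·(-84) + (+1)·(-2)·(-272) = 2308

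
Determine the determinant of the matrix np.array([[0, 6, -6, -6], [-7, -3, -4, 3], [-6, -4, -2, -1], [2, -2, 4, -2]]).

Expand along row 1 (it has 1 zero):
  − (6) · M_12   where M_12 = det([-7 -4 3; -6 -2 -1; 2 4 -2]) = -60
  + (-6) · M_13   where M_13 = det([-7 -3 3; -6 -4 -1; 2 -2 -2]) = 60
  − (-6) · M_14   where M_14 = det([-7 -3 -4; -6 -4 -2; 2 -2 4]) = 0
det = (-1)·(6)·(-60) + (+1)·(-6)·(60) + (-1)·(-6)·(0) = 0

0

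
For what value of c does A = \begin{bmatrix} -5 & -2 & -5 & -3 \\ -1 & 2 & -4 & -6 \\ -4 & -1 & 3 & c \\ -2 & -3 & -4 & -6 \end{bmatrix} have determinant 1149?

c = -8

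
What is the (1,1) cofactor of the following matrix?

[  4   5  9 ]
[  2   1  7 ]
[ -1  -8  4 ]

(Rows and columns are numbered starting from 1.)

60

Delete row 1 and column 1; the remaining 2×2 submatrix is [1 7; -8 4].
Its determinant is 1·4 − 7·(-8) = 60.
The cofactor carries sign (−1)^(1+1) = +1, so C_{1,1} = +(60) = 60.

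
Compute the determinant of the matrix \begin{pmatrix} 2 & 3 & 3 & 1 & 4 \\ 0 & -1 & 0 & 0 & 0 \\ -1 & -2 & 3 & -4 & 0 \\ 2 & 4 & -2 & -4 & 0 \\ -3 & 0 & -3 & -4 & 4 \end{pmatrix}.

The determinant is 768.

Expand along row 2 (it has 4 zeros):
  + (-1) · M_22   where M_22 = det([2 3 1 4; -1 3 -4 0; 2 -2 -4 0; -3 -3 -4 4]) = -768
det = (+1)·(-1)·(-768) = 768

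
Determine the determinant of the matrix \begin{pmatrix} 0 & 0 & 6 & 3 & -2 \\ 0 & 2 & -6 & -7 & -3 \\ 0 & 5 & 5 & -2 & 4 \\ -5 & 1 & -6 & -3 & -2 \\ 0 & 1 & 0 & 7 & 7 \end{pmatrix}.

Expand along column 1 (it has 4 zeros):
  − (-5) · M_41   where M_41 = det([0 6 3 -2; 2 -6 -7 -3; 5 5 -2 4; 1 0 7 7]) = 1335
det = (-1)·(-5)·(1335) = 6675

The determinant is 6675.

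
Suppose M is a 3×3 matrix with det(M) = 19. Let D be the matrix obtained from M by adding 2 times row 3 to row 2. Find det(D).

Adding a multiple of one row to another leaves the determinant unchanged.
det(D) = (1)·(19) = 19

det(D) = 19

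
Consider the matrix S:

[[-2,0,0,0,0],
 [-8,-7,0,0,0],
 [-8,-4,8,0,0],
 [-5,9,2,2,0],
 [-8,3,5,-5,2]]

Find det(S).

det(S) = 448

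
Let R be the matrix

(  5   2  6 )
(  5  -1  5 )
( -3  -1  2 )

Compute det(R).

The determinant is -83.

Expand along row 1:
  + 5 · |-1 5; -1 2| = 5·(-2 − (-5)) = 15
  − 2 · |5 5; -3 2| = −2·(10 − (-15)) = -50
  + 6 · |5 -1; -3 -1| = 6·(-5 − 3) = -48
Sum: (15) + (-50) + (-48) = -83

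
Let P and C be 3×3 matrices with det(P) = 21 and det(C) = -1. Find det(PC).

-21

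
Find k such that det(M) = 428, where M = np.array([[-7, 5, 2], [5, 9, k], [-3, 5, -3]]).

3

Expanding along the column containing k, det(M) is linear in k: det(M) = (20)·k + (368).
Set (20)·k + (368) = 428  ⇒  (20)·k = 60  ⇒  k = 3.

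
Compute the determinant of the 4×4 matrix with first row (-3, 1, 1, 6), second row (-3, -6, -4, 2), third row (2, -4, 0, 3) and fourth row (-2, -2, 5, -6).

Expand along row 3 (it has 1 zero):
  + (2) · M_31   where M_31 = det([1 1 6; -6 -4 2; -2 5 -6]) = -254
  − (-4) · M_32   where M_32 = det([-3 1 6; -3 -4 2; -2 5 -6]) = -202
  − (3) · M_34   where M_34 = det([-3 1 1; -3 -6 -4; -2 -2 5]) = 131
det = (+1)·(2)·(-254) + (-1)·(-4)·(-202) + (-1)·(3)·(131) = -1709

-1709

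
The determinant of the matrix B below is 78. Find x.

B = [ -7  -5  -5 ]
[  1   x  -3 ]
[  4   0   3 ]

Expanding along the column containing x, det(B) is linear in x: det(B) = (-1)·x + (75).
Set (-1)·x + (75) = 78  ⇒  (-1)·x = 3  ⇒  x = -3.

x = -3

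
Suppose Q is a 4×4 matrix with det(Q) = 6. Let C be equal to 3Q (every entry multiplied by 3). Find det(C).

|C| = 486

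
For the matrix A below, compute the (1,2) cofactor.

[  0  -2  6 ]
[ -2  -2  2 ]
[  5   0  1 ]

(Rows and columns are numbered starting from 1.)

12

Delete row 1 and column 2; the remaining 2×2 submatrix is [-2 2; 5 1].
Its determinant is (-2)·1 − 2·5 = -12.
The cofactor carries sign (−1)^(1+2) = −1, so C_{1,2} = −(-12) = 12.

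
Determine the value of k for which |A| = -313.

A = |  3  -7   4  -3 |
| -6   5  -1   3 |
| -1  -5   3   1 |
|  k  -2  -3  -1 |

Expanding along the row containing k, det(A) is linear in k: det(A) = (40)·k + (-313).
Set (40)·k + (-313) = -313  ⇒  (40)·k = 0  ⇒  k = 0.

0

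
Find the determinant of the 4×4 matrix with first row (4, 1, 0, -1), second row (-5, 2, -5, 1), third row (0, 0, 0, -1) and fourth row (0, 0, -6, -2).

-78

The matrix is block upper-triangular with a 2×2 block and a 2×2 block on the diagonal, so its determinant equals the product of the determinants of the diagonal blocks.
det of the 2×2 block = 13
det of the 2×2 block = -6
det = (13)·(-6) = -78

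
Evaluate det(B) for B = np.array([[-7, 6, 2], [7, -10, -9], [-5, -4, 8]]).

Expand along row 1:
  + (-7) · |-10 -9; -4 8| = (-7)·(-80 − 36) = 812
  − 6 · |7 -9; -5 8| = −6·(56 − 45) = -66
  + 2 · |7 -10; -5 -4| = 2·(-28 − 50) = -156
Sum: (812) + (-66) + (-156) = 590

590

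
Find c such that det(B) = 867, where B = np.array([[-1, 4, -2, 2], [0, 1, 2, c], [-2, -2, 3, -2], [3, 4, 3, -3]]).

Expanding along the column containing c, det(B) is linear in c: det(B) = (82)·c + (129).
Set (82)·c + (129) = 867  ⇒  (82)·c = 738  ⇒  c = 9.

c = 9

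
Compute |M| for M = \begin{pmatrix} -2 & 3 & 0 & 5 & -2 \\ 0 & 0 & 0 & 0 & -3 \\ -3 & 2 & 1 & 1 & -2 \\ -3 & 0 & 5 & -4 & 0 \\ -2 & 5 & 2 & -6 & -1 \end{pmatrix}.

Expand along row 2 (it has 4 zeros):
  − (-3) · M_25   where M_25 = det([-2 3 0 5; -3 2 1 1; -3 0 5 -4; -2 5 2 -6]) = -262
det = (-1)·(-3)·(-262) = -786

-786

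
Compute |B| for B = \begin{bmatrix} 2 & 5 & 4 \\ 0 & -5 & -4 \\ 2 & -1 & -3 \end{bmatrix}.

22

Expand along row 2:
  + (-5) · |2 4; 2 -3| = (-5)·(-6 − 8) = 70
  − (-4) · |2 5; 2 -1| = −(-4)·(-2 − 10) = -48
Sum: (70) + (-48) = 22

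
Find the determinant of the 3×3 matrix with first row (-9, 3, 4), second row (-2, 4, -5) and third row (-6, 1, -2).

Expand along column 1:
  + (-9) · |4 -5; 1 -2| = (-9)·(-8 − (-5)) = 27
  − (-2) · |3 4; 1 -2| = −(-2)·(-6 − 4) = -20
  + (-6) · |3 4; 4 -5| = (-6)·(-15 − 16) = 186
Sum: (27) + (-20) + (186) = 193

193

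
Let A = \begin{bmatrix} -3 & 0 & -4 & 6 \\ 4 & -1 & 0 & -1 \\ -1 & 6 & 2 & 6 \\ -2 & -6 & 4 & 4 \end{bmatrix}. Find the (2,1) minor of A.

The minor is 456.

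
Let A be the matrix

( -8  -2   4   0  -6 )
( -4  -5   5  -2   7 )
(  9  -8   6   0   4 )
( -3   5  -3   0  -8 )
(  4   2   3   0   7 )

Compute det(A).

det(A) = -8056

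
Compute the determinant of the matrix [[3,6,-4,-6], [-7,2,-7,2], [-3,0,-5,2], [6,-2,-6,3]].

-326

Expand along row 3 (it has 1 zero):
  + (-3) · M_31   where M_31 = det([6 -4 -6; 2 -7 2; -2 -6 3]) = 142
  + (-5) · M_33   where M_33 = det([3 6 -6; -7 2 2; 6 -2 3]) = 216
  − (2) · M_34   where M_34 = det([3 6 -4; -7 2 -7; 6 -2 -6]) = -590
det = (+1)·(-3)·(142) + (+1)·(-5)·(216) + (-1)·(2)·(-590) = -326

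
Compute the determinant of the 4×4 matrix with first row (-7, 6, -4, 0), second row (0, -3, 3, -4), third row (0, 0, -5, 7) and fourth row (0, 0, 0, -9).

945

The matrix is upper triangular, so the determinant is the product of the diagonal entries:
det = (-7) · (-3) · (-5) · (-9) = 945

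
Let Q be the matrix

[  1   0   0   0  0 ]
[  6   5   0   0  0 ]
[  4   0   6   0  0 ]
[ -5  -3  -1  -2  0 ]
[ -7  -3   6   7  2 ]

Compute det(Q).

|Q| = -120

Q is lower triangular, so det(Q) is the product of the diagonal entries:
det = (1) · (5) · (6) · (-2) · (2) = -120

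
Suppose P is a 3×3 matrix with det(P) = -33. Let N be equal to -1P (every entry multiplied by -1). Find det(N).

det(N) = 33

For a 3×3 matrix, det(-1P) = (-1)^3·det(P) = -1·det(P).
det(N) = (-1)·(-33) = 33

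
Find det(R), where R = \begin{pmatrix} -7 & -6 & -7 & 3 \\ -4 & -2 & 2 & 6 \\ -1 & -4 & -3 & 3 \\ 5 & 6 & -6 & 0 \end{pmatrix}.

The determinant is -1848.

Expand along row 4 (it has 1 zero):
  − (5) · M_41   where M_41 = det([-6 -7 3; -2 2 6; -4 -3 3]) = 24
  + (6) · M_42   where M_42 = det([-7 -7 3; -4 2 6; -1 -3 3]) = -168
  − (-6) · M_43   where M_43 = det([-7 -6 3; -4 -2 6; -1 -4 3]) = -120
det = (-1)·(5)·(24) + (+1)·(6)·(-168) + (-1)·(-6)·(-120) = -1848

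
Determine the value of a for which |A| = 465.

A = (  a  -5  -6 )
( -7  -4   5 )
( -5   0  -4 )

Expanding along the row containing a, det(A) is linear in a: det(A) = (16)·a + (385).
Set (16)·a + (385) = 465  ⇒  (16)·a = 80  ⇒  a = 5.

a = 5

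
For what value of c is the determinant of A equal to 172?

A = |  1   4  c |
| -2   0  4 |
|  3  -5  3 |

Expanding along the row containing c, det(A) is linear in c: det(A) = (10)·c + (92).
Set (10)·c + (92) = 172  ⇒  (10)·c = 80  ⇒  c = 8.

c = 8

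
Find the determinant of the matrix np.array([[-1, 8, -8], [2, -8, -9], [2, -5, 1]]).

Expand along row 1:
  + (-1) · |-8 -9; -5 1| = (-1)·(-8 − 45) = 53
  − 8 · |2 -9; 2 1| = −8·(2 − (-18)) = -160
  + (-8) · |2 -8; 2 -5| = (-8)·(-10 − (-16)) = -48
Sum: (53) + (-160) + (-48) = -155

The determinant is -155.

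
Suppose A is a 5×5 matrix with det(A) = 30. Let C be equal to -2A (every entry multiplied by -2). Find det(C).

|C| = -960

For a 5×5 matrix, det(-2A) = (-2)^5·det(A) = -32·det(A).
det(C) = (-32)·(30) = -960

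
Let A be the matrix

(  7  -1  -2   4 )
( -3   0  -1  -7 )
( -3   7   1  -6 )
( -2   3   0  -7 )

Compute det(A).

-186

Expand along row 2 (it has 1 zero):
  − (-3) · M_21   where M_21 = det([-1 -2 4; 7 1 -6; 3 0 -7]) = -67
  − (-1) · M_23   where M_23 = det([7 -1 4; -3 7 -6; -2 3 -7]) = -188
  + (-7) · M_24   where M_24 = det([7 -1 -2; -3 7 1; -2 3 0]) = -29
det = (-1)·(-3)·(-67) + (-1)·(-1)·(-188) + (+1)·(-7)·(-29) = -186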